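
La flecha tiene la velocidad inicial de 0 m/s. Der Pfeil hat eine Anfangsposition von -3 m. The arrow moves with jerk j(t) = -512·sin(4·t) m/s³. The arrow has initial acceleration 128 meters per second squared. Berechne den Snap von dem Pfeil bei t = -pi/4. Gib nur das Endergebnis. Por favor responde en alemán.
Der Snap bei t = -pi/4 ist s = 2048.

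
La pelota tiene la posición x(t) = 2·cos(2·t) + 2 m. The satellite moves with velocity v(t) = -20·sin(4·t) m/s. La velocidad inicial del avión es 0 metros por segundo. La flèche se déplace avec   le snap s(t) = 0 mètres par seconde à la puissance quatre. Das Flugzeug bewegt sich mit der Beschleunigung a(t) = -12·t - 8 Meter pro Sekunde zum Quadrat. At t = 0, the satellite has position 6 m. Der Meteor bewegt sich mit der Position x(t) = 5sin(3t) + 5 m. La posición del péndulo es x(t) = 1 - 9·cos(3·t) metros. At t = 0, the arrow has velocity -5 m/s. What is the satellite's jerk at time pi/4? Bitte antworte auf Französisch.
Nous devons dériver notre équation de la vitesse v(t) = -20·sin(4·t) 2 fois. En dérivant la vitesse, nous obtenons l'accélération: a(t) = -80·cos(4·t). En dérivant l'accélération, nous obtenons le jerk: j(t) = 320·sin(4·t). Nous avons le jerk j(t) = 320·sin(4·t). En substituant t = pi/4: j(pi/4) = 0.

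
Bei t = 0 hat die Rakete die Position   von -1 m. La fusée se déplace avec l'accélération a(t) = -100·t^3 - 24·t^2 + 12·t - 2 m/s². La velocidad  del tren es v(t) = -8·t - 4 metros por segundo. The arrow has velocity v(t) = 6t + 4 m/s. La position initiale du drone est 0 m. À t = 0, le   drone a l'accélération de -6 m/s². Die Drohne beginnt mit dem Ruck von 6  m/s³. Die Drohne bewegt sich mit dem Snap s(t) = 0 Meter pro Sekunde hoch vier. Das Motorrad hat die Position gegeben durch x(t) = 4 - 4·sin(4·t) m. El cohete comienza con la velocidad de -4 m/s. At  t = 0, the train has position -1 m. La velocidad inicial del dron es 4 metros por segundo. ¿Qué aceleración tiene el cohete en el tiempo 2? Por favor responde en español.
De la ecuación de la aceleración a(t) = -100·t^3 - 24·t^2 + 12·t - 2, sustituimos t = 2 para obtener a = -874.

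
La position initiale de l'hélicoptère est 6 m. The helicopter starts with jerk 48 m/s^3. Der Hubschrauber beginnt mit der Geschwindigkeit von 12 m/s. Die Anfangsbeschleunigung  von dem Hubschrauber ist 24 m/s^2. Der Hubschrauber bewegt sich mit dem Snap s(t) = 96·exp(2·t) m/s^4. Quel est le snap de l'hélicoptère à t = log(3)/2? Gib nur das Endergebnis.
La réponse est 288.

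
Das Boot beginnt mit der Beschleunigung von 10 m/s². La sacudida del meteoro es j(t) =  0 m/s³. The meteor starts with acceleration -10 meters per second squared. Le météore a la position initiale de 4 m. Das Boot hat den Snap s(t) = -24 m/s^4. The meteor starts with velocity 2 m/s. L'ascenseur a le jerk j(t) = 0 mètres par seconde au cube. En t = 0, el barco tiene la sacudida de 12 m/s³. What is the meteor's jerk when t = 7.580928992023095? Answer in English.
From the given jerk equation j(t) = 0, we substitute t = 7.580928992023095 to get j = 0.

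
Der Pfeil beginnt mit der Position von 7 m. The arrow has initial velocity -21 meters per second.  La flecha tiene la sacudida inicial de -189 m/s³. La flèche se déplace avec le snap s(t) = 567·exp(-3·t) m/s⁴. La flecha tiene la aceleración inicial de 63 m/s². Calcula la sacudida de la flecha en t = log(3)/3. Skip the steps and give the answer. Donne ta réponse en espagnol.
La respuesta es -63.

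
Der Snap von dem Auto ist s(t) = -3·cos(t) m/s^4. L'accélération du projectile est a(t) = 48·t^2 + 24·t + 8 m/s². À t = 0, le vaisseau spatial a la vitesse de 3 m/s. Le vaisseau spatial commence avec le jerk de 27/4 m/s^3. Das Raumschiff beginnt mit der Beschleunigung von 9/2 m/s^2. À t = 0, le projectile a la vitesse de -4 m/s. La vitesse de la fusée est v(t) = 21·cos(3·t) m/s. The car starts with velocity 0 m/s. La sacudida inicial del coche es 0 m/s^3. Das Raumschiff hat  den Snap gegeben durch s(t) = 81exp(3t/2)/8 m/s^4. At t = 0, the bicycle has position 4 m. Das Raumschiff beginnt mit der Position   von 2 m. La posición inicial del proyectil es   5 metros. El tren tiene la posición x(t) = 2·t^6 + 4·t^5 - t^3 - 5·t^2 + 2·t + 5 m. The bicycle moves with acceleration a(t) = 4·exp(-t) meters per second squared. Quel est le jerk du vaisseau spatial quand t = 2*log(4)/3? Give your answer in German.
Wir müssen das Integral unserer Gleichung für den Snap s(t) = 81·exp(3·t/2)/8 1-mal finden. Die Stammfunktion von dem Snap ist der Ruck. Mit j(0) = 27/4 erhalten wir j(t) = 27·exp(3·t/2)/4. Wir haben den Ruck j(t) = 27·exp(3·t/2)/4. Durch Einsetzen von t = 2*log(4)/3: j(2*log(4)/3) = 27.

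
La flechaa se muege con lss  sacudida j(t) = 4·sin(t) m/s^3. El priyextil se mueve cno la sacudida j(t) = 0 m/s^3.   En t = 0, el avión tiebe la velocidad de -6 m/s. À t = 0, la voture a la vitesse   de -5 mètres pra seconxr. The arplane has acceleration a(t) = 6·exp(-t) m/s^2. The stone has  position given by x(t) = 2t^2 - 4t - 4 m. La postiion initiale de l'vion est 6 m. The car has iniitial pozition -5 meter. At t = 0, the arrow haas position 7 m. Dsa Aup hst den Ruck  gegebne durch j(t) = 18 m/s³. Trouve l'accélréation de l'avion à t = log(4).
De l'équation de l'accélération a(t) = 6·exp(-t), nous substituons t = log(4) pour obtenir a = 3/2.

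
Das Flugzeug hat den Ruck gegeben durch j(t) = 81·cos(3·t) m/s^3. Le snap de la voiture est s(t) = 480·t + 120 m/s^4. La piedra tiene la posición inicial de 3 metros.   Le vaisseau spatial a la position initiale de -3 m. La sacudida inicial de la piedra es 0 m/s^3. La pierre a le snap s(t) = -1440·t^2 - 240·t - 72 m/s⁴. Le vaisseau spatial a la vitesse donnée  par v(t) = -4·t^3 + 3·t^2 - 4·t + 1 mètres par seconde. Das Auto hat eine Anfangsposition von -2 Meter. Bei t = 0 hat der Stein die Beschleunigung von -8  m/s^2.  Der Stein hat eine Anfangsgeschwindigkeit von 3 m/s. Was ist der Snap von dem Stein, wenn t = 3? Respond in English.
Using s(t) = -1440·t^2 - 240·t - 72 and substituting t = 3, we find s = -13752.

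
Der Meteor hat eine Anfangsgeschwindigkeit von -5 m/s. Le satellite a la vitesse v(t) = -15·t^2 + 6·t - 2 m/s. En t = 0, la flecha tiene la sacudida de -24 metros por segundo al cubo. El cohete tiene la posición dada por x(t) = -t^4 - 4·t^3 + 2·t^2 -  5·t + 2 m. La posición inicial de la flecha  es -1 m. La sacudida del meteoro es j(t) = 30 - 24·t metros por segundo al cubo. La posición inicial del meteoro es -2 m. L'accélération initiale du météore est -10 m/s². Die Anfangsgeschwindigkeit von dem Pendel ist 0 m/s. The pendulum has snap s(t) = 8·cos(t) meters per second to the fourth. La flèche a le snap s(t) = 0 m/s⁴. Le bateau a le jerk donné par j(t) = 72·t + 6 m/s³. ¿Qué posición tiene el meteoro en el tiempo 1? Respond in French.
Pour résoudre ceci, nous devons prendre 3 primitives de notre équation du jerk j(t) = 30 - 24·t. L'intégrale du jerk est l'accélération. En utilisant a(0) = -10, nous obtenons a(t) = -12·t^2 + 30·t - 10. L'intégrale de l'accélération est la vitesse. En utilisant v(0) = -5, nous obtenons v(t) = -4·t^3 + 15·t^2 - 10·t - 5. L'intégrale de la vitesse, avec x(0) = -2, donne la position: x(t) = -t^4 + 5·t^3 - 5·t^2 - 5·t - 2. De l'équation de la position x(t) = -t^4 + 5·t^3 - 5·t^2 - 5·t - 2, nous substituons t = 1 pour obtenir x = -8.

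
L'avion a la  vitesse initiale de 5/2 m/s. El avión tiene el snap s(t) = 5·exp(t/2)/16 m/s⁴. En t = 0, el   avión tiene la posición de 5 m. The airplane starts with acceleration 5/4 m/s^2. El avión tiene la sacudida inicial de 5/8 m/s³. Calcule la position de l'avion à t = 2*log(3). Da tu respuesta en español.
Necesitamos integrar nuestra ecuación del snap s(t) = 5·exp(t/2)/16 4 veces. Integrando el snap y usando la condición inicial j(0) = 5/8, obtenemos j(t) = 5·exp(t/2)/8. Tomando ∫j(t)dt y aplicando a(0) = 5/4, encontramos a(t) = 5·exp(t/2)/4. Tomando ∫a(t)dt y aplicando v(0) = 5/2, encontramos v(t) = 5·exp(t/2)/2. La antiderivada de la velocidad es la posición. Usando x(0) = 5, obtenemos x(t) = 5·exp(t/2). Usando x(t) = 5·exp(t/2) y sustituyendo t = 2*log(3), encontramos x = 15.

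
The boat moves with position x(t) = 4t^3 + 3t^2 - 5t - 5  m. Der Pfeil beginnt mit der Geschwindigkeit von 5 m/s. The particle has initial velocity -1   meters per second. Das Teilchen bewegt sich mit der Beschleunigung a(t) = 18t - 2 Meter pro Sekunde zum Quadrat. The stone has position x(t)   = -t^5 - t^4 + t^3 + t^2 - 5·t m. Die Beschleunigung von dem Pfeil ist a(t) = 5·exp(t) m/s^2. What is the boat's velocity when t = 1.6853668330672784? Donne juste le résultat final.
v(1.6853668330672784) = 39.1977373424424.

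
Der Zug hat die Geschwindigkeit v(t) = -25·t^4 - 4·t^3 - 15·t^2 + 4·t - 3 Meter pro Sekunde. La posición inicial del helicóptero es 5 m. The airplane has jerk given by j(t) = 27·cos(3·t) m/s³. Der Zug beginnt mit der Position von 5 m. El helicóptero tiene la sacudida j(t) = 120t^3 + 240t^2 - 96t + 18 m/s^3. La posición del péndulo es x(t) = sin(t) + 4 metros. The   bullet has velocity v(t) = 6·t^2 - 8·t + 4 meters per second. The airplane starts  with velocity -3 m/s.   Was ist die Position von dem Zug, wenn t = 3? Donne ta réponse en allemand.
Ausgehend von der Geschwindigkeit v(t) = -25·t^4 - 4·t^3 - 15·t^2 + 4·t - 3, nehmen wir 1 Stammfunktion. Das Integral von der Geschwindigkeit ist die Position. Mit x(0) = 5 erhalten wir x(t) = -5·t^5 - t^4 - 5·t^3 + 2·t^2 - 3·t + 5. Mit x(t) = -5·t^5 - t^4 - 5·t^3 + 2·t^2 - 3·t + 5 und Einsetzen von t = 3, finden wir x = -1417.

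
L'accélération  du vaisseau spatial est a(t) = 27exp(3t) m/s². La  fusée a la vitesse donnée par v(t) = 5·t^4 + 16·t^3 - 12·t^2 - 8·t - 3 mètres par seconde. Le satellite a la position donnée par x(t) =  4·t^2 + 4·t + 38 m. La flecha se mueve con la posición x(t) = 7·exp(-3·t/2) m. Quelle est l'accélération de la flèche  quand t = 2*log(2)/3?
Nous devons dériver notre équation de la position x(t) = 7·exp(-3·t/2) 2 fois. La dérivée de la position donne la vitesse: v(t) = -21·exp(-3·t/2)/2. En prenant d/dt de v(t), nous trouvons a(t) = 63·exp(-3·t/2)/4. Nous avons l'accélération a(t) = 63·exp(-3·t/2)/4. En substituant t = 2*log(2)/3: a(2*log(2)/3) = 63/8.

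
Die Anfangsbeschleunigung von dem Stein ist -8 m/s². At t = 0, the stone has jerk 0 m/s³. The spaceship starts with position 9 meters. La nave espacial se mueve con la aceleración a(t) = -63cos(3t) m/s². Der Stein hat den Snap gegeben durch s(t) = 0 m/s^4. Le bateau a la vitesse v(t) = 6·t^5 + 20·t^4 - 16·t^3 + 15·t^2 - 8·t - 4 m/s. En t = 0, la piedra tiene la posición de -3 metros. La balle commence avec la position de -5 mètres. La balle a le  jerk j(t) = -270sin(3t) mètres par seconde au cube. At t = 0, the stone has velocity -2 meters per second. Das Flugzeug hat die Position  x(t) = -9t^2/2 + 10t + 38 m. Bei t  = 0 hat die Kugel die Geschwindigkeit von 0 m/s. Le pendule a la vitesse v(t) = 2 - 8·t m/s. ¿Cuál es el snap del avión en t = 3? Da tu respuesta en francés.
Nous devons dériver notre équation de la position x(t) = -9·t^2/2 + 10·t + 38 4 fois. En dérivant la position, nous obtenons la vitesse: v(t) = 10 - 9·t. La dérivée de la vitesse donne l'accélération: a(t) = -9. La dérivée de l'accélération donne le jerk: j(t) = 0. En prenant d/dt de j(t), nous trouvons s(t) = 0. Nous avons le snap s(t) = 0. En substituant t = 3: s(3) = 0.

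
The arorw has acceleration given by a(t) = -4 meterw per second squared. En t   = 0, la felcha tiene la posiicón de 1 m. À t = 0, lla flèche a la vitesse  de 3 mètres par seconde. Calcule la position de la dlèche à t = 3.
Nous devons trouver la primitive de notre équation de l'accélération a(t) = -4 2 fois. En prenant ∫a(t)dt et en appliquant v(0) = 3, nous trouvons v(t) = 3 - 4·t. En prenant ∫v(t)dt et en appliquant x(0) = 1, nous trouvons x(t) = -2·t^2 + 3·t + 1. Nous avons la position x(t) = -2·t^2 + 3·t + 1. En substituant t = 3: x(3) = -8.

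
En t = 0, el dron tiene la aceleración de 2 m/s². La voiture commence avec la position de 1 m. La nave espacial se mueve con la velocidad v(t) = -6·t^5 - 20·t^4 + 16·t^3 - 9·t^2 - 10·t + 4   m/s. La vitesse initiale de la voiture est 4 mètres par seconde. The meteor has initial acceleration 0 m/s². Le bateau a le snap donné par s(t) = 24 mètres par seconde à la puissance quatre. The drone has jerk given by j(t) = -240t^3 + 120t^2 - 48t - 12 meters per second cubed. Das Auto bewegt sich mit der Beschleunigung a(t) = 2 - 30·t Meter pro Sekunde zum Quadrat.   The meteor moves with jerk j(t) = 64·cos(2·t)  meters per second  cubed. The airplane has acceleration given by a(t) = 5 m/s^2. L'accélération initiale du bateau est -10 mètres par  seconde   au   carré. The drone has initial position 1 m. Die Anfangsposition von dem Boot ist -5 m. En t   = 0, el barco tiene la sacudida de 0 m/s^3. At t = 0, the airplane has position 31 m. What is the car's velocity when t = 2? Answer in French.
Pour résoudre ceci, nous devons prendre 1 intégrale de notre équation de l'accélération a(t) = 2 - 30·t. L'intégrale de l'accélération est la vitesse. En utilisant v(0) = 4, nous obtenons v(t) = -15·t^2 + 2·t + 4. En utilisant v(t) = -15·t^2 + 2·t + 4 et en substituant t = 2, nous trouvons v = -52.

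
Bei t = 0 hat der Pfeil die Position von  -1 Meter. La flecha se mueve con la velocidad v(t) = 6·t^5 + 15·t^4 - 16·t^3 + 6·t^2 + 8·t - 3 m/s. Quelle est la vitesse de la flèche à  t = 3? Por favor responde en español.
De la ecuación de la velocidad v(t) = 6·t^5 + 15·t^4 - 16·t^3 + 6·t^2 + 8·t - 3, sustituimos t = 3 para obtener v = 2316.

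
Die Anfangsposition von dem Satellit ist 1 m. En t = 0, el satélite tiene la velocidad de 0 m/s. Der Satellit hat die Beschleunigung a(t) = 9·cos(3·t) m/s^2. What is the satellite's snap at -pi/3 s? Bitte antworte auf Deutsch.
Wir müssen unsere Gleichung für die Beschleunigung a(t) = 9·cos(3·t) 2-mal ableiten. Durch Ableiten von der Beschleunigung erhalten wir den Ruck: j(t) = -27·sin(3·t). Die Ableitung von dem Ruck ergibt den Snap: s(t) = -81·cos(3·t). Mit s(t) = -81·cos(3·t) und Einsetzen von t = -pi/3, finden wir s = 81.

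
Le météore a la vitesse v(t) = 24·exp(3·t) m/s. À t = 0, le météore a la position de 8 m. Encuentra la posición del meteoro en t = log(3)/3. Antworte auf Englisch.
We need to integrate our velocity equation v(t) = 24·exp(3·t) 1 time. Taking ∫v(t)dt and applying x(0) = 8, we find x(t) = 8·exp(3·t). Using x(t) = 8·exp(3·t) and substituting t = log(3)/3, we find x = 24.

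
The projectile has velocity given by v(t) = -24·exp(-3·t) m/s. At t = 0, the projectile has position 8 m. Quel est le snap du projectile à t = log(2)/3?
Pour résoudre ceci, nous devons prendre 3 dérivées de notre équation de la vitesse v(t) = -24·exp(-3·t). La dérivée de la vitesse donne l'accélération: a(t) = 72·exp(-3·t). En dérivant l'accélération, nous obtenons le jerk: j(t) = -216·exp(-3·t). En dérivant le jerk, nous obtenons le snap: s(t) = 648·exp(-3·t). De l'équation du snap s(t) = 648·exp(-3·t), nous substituons t = log(2)/3 pour obtenir s = 324.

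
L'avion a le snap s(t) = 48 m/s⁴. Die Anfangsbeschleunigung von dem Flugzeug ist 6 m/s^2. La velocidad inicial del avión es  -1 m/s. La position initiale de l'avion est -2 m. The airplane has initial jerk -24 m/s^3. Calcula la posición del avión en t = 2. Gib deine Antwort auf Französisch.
Nous devons intégrer notre équation du snap s(t) = 48 4 fois. La primitive du snap, avec j(0) = -24, donne le jerk: j(t) = 48·t - 24. La primitive du jerk, avec a(0) = 6, donne l'accélération: a(t) = 24·t^2 - 24·t + 6. En intégrant l'accélération et en utilisant la condition initiale v(0) = -1, nous obtenons v(t) = 8·t^3 - 12·t^2 + 6·t - 1. La primitive de la vitesse est la position. En utilisant x(0) = -2, nous obtenons x(t) = 2·t^4 - 4·t^3 + 3·t^2 - t - 2. En utilisant x(t) = 2·t^4 - 4·t^3 + 3·t^2 - t - 2 et en substituant t = 2, nous trouvons x = 8.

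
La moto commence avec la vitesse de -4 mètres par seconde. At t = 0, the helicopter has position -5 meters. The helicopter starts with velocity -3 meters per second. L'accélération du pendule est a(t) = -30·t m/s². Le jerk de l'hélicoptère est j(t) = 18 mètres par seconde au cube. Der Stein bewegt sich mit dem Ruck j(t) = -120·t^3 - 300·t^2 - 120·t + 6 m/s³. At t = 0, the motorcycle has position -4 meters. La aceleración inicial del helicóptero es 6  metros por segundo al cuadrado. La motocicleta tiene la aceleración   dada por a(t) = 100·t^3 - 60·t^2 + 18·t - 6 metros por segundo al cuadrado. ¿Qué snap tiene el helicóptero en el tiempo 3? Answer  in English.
We must differentiate our jerk equation j(t) = 18 1 time. The derivative of jerk gives snap: s(t) = 0. Using s(t) = 0 and substituting t = 3, we find s = 0.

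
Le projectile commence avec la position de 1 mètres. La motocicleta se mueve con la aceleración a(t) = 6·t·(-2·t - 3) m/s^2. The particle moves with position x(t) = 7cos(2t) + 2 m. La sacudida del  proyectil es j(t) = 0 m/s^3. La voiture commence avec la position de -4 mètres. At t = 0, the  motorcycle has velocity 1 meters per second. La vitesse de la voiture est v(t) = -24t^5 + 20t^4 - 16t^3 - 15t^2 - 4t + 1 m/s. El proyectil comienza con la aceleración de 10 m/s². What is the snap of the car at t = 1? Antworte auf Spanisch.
Para resolver esto, necesitamos tomar 3 derivadas de nuestra ecuación de la velocidad v(t) = -24·t^5 + 20·t^4 - 16·t^3 - 15·t^2 - 4·t + 1. Tomando d/dt de v(t), encontramos a(t) = -120·t^4 + 80·t^3 - 48·t^2 - 30·t - 4. La derivada de la aceleración da la sacudida: j(t) = -480·t^3 + 240·t^2 - 96·t - 30. Derivando la sacudida, obtenemos el snap: s(t) = -1440·t^2 + 480·t - 96. Usando s(t) = -1440·t^2 + 480·t - 96 y sustituyendo t = 1, encontramos s = -1056.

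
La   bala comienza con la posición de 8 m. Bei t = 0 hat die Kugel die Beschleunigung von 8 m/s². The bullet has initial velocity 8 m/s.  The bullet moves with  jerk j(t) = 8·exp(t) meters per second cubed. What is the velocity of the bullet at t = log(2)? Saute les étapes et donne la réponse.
v(log(2)) = 16.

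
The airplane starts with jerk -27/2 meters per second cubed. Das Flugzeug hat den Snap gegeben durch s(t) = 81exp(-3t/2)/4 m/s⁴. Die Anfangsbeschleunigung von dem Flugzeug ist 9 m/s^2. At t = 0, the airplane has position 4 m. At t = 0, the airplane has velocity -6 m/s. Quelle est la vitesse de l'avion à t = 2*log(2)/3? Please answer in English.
To find the answer, we compute 3 antiderivatives of s(t) = 81·exp(-3·t/2)/4. Finding the integral of s(t) and using j(0) = -27/2: j(t) = -27·exp(-3·t/2)/2. Integrating jerk and using the initial condition a(0) = 9, we get a(t) = 9·exp(-3·t/2). The antiderivative of acceleration, with v(0) = -6, gives velocity: v(t) = -6·exp(-3·t/2). We have velocity v(t) = -6·exp(-3·t/2). Substituting t = 2*log(2)/3: v(2*log(2)/3) = -3.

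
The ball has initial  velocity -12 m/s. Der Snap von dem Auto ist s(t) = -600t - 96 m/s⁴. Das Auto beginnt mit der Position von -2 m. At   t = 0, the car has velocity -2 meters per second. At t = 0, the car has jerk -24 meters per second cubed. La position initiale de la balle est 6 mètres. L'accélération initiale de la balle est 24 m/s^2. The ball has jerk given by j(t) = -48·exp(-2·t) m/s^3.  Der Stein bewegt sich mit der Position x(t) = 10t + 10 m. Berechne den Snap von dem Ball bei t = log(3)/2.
Ausgehend von dem Ruck j(t) = -48·exp(-2·t), nehmen wir 1 Ableitung. Die Ableitung von dem Ruck ergibt den Snap: s(t) = 96·exp(-2·t). Wir haben den Snap s(t) = 96·exp(-2·t). Durch Einsetzen von t = log(3)/2: s(log(3)/2) = 32.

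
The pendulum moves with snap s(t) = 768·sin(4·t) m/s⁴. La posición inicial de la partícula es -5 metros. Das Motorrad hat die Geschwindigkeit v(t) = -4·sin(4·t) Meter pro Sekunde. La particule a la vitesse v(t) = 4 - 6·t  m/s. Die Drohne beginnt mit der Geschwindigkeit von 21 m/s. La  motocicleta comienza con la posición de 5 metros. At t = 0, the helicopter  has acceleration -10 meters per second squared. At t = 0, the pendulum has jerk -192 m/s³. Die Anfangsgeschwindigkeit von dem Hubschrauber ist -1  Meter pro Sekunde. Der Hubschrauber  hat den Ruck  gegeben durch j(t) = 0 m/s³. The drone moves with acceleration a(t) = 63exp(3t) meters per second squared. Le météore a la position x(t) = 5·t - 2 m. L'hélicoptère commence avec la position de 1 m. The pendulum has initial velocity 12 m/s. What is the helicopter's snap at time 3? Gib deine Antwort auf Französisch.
Pour résoudre ceci, nous devons prendre 1 dérivée de notre équation du jerk j(t) = 0. En prenant d/dt de j(t), nous trouvons s(t) = 0. De l'équation du snap s(t) = 0, nous substituons t = 3 pour obtenir s = 0.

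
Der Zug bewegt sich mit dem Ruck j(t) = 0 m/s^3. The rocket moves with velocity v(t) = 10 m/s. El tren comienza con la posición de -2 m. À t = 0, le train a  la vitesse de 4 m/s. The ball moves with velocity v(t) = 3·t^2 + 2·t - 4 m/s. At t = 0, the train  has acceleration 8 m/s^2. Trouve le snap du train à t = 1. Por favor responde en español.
Partiendo de la sacudida j(t) = 0, tomamos 1 derivada. Tomando d/dt de j(t), encontramos s(t) = 0. Tenemos el snap s(t) = 0. Sustituyendo t = 1: s(1) = 0.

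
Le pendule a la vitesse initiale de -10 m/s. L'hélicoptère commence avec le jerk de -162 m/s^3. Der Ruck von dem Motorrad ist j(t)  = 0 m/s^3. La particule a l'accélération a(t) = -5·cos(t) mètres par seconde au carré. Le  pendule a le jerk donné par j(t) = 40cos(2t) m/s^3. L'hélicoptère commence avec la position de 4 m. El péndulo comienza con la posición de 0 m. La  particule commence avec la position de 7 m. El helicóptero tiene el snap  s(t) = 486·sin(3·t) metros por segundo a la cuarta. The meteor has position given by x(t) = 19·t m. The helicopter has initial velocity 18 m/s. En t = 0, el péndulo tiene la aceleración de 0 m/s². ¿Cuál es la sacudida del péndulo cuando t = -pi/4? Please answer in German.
Mit j(t) = 40·cos(2·t) und Einsetzen von t = -pi/4, finden wir j = 0.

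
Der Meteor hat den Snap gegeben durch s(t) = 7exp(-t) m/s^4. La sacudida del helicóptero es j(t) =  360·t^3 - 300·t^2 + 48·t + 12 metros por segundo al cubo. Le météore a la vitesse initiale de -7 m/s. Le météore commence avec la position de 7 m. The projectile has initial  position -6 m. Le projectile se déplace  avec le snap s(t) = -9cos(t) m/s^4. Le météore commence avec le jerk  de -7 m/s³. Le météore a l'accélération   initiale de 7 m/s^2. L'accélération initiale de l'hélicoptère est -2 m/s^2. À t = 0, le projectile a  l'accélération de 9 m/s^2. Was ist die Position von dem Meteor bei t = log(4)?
Wir müssen unsere Gleichung für den Snap s(t) = 7·exp(-t) 4-mal integrieren. Die Stammfunktion von dem Snap ist der Ruck. Mit j(0) = -7 erhalten wir j(t) = -7·exp(-t). Durch Integration von dem Ruck und Verwendung der Anfangsbedingung a(0) = 7, erhalten wir a(t) = 7·exp(-t). Die Stammfunktion von der Beschleunigung, mit v(0) = -7, ergibt die Geschwindigkeit: v(t) = -7·exp(-t). Durch Integration von der Geschwindigkeit und Verwendung der Anfangsbedingung x(0) = 7, erhalten wir x(t) = 7·exp(-t). Mit x(t) = 7·exp(-t) und Einsetzen von t = log(4), finden wir x = 7/4.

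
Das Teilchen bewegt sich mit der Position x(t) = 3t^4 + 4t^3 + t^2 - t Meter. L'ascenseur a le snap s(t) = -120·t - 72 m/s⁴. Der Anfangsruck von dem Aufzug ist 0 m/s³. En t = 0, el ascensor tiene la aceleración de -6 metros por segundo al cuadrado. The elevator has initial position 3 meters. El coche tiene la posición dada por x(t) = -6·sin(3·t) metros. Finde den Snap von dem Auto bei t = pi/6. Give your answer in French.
Pour résoudre ceci, nous devons prendre 4 dérivées de notre équation de la position x(t) = -6·sin(3·t). En dérivant la position, nous obtenons la vitesse: v(t) = -18·cos(3·t). En dérivant la vitesse, nous obtenons l'accélération: a(t) = 54·sin(3·t). En prenant d/dt de a(t), nous trouvons j(t) = 162·cos(3·t). En dérivant le jerk, nous obtenons le snap: s(t) = -486·sin(3·t). Nous avons le snap s(t) = -486·sin(3·t). En substituant t = pi/6: s(pi/6) = -486.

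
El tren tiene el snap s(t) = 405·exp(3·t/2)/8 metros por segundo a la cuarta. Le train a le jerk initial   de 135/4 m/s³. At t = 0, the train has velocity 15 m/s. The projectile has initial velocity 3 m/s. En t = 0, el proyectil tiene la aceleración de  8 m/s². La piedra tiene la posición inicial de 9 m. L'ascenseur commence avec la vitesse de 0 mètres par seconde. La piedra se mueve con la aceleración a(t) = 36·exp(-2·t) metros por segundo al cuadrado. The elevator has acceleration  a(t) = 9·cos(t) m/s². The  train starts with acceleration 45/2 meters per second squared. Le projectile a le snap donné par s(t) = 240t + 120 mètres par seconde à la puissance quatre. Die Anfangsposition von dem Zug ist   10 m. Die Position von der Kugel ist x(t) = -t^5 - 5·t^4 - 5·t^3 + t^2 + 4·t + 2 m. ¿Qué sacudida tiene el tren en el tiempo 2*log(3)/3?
Para resolver esto, necesitamos tomar 1 integral de nuestra ecuación del snap s(t) = 405·exp(3·t/2)/8. Integrando el snap y usando la condición inicial j(0) = 135/4, obtenemos j(t) = 135·exp(3·t/2)/4. Tenemos la sacudida j(t) = 135·exp(3·t/2)/4. Sustituyendo t = 2*log(3)/3: j(2*log(3)/3) = 405/4.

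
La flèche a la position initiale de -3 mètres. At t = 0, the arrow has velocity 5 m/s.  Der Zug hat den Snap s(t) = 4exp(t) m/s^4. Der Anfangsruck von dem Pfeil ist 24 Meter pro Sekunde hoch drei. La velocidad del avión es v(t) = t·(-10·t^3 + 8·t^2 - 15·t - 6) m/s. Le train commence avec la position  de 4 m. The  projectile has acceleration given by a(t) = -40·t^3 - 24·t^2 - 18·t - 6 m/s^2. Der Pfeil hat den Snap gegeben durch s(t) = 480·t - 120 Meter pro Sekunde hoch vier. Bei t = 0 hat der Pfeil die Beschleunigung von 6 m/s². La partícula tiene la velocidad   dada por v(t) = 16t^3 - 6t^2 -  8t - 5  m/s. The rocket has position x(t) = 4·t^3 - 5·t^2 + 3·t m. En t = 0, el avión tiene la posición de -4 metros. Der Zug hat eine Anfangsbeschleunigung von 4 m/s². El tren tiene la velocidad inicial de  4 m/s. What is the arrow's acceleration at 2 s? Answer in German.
Ausgehend von dem Snap s(t) = 480·t - 120, nehmen wir 2 Integrale. Mit ∫s(t)dt und Anwendung von j(0) = 24, finden wir j(t) = 240·t^2 - 120·t + 24. Die Stammfunktion von dem Ruck, mit a(0) = 6, ergibt die Beschleunigung: a(t) = 80·t^3 - 60·t^2 + 24·t + 6. Mit a(t) = 80·t^3 - 60·t^2 + 24·t + 6 und Einsetzen von t = 2, finden wir a = 454.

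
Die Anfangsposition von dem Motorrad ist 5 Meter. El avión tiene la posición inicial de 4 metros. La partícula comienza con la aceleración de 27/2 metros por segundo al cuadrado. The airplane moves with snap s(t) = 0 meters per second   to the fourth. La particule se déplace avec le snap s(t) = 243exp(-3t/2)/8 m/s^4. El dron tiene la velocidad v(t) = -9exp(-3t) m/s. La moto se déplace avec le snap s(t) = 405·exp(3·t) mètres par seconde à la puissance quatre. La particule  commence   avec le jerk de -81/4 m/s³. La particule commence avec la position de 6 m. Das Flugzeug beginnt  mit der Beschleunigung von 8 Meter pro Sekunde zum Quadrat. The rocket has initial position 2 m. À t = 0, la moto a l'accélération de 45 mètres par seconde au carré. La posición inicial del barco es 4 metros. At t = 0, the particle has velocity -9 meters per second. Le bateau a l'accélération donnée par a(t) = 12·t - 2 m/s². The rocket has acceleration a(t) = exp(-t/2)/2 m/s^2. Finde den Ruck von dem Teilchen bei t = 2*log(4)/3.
Um dies zu lösen, müssen wir 1 Integral unserer Gleichung für den Snap s(t) = 243·exp(-3·t/2)/8 finden. Das Integral von dem Snap, mit j(0) = -81/4, ergibt den Ruck: j(t) = -81·exp(-3·t/2)/4. Mit j(t) = -81·exp(-3·t/2)/4 und Einsetzen von t = 2*log(4)/3, finden wir j = -81/16.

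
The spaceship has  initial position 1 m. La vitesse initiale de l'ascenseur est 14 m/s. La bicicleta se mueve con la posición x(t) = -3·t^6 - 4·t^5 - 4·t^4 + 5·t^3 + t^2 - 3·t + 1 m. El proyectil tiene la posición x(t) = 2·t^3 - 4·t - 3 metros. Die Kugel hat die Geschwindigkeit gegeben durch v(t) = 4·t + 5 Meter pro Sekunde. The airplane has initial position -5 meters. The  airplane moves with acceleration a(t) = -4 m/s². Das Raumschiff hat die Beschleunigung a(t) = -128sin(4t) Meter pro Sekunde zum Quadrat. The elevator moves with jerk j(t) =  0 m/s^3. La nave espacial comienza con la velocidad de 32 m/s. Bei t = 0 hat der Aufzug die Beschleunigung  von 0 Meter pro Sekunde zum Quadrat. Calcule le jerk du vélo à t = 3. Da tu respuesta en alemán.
Ausgehend von der Position x(t) = -3·t^6 - 4·t^5 - 4·t^4 + 5·t^3 + t^2 - 3·t + 1, nehmen wir 3 Ableitungen. Mit d/dt von x(t) finden wir v(t) = -18·t^5 - 20·t^4 - 16·t^3 + 15·t^2 + 2·t - 3. Durch Ableiten von der Geschwindigkeit erhalten wir die Beschleunigung: a(t) = -90·t^4 - 80·t^3 - 48·t^2 + 30·t + 2. Die Ableitung von der Beschleunigung ergibt den Ruck: j(t) = -360·t^3 - 240·t^2 - 96·t + 30. Wir haben den Ruck j(t) = -360·t^3 - 240·t^2 - 96·t + 30. Durch Einsetzen von t = 3: j(3) = -12138.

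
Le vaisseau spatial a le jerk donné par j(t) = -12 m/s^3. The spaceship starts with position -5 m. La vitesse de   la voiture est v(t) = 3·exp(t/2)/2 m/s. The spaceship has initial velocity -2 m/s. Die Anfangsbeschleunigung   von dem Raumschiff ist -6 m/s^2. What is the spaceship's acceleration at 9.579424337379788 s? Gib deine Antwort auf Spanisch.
Partiendo de la sacudida j(t) = -12, tomamos 1 integral. Tomando ∫j(t)dt y aplicando a(0) = -6, encontramos a(t) = -12·t - 6. De la ecuación de la aceleración a(t) = -12·t - 6, sustituimos t = 9.579424337379788 para obtener a = -120.953092048557.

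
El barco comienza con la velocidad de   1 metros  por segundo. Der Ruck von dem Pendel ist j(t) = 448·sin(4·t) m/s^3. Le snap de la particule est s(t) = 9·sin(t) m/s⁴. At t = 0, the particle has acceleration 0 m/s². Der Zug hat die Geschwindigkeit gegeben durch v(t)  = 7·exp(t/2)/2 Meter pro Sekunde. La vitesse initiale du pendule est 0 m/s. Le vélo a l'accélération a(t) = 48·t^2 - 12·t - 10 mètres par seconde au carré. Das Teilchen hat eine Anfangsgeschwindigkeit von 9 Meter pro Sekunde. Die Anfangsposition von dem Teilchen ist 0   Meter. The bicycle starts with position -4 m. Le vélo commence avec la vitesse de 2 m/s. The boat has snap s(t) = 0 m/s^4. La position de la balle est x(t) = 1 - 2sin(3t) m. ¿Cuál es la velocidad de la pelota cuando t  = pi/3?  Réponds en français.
Nous devons dériver notre équation de la position x(t) = 1 - 2·sin(3·t) 1 fois. En prenant d/dt de x(t), nous trouvons v(t) = -6·cos(3·t). Nous avons la vitesse v(t) = -6·cos(3·t). En substituant t = pi/3: v(pi/3) = 6.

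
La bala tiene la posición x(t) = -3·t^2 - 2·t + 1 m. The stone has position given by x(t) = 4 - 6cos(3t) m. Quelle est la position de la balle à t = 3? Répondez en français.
En utilisant x(t) = -3·t^2 - 2·t + 1 et en substituant t = 3, nous trouvons x = -32.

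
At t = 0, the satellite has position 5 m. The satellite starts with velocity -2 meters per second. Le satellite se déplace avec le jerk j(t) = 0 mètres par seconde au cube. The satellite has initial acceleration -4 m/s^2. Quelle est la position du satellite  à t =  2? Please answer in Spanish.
Necesitamos integrar nuestra ecuación de la sacudida j(t) = 0 3 veces. La antiderivada de la sacudida es la aceleración. Usando a(0) = -4, obtenemos a(t) = -4. Tomando ∫a(t)dt y aplicando v(0) = -2, encontramos v(t) = -4·t - 2. La antiderivada de la velocidad es la posición. Usando x(0) = 5, obtenemos x(t) = -2·t^2 - 2·t + 5. Usando x(t) = -2·t^2 - 2·t + 5 y sustituyendo t = 2, encontramos x = -7.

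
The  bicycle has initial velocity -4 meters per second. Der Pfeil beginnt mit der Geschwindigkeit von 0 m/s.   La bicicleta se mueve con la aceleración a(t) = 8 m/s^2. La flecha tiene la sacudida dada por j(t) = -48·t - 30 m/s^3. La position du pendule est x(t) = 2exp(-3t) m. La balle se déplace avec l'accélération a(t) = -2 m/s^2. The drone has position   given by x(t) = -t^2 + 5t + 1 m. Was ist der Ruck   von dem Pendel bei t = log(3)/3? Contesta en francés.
Nous devons dériver notre équation de la position x(t) = 2·exp(-3·t) 3 fois. En prenant d/dt de x(t), nous trouvons v(t) = -6·exp(-3·t). En prenant d/dt de v(t), nous trouvons a(t) = 18·exp(-3·t). En dérivant l'accélération, nous obtenons le jerk: j(t) = -54·exp(-3·t). En utilisant j(t) = -54·exp(-3·t) et en substituant t = log(3)/3, nous trouvons j = -18.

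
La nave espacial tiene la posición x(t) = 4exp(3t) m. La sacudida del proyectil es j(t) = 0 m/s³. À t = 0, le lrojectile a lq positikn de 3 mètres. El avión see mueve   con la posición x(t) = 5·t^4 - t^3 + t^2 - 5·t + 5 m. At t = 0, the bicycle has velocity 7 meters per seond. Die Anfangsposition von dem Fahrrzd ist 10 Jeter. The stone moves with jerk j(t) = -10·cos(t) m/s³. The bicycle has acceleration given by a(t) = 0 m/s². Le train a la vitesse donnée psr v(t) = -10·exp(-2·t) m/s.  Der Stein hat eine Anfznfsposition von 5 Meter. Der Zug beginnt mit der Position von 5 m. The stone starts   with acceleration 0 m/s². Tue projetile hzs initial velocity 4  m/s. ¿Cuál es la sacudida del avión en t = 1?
Partiendo de la posición x(t) = 5·t^4 - t^3 + t^2 - 5·t + 5, tomamos 3 derivadas. La derivada de la posición da la velocidad: v(t) = 20·t^3 - 3·t^2 + 2·t - 5. La derivada de la velocidad da la aceleración: a(t) = 60·t^2 - 6·t + 2. La derivada de la aceleración da la sacudida: j(t) = 120·t - 6. De la ecuación de la sacudida j(t) = 120·t - 6, sustituimos t = 1 para obtener j = 114.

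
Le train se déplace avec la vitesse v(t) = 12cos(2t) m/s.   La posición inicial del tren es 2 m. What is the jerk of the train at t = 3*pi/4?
Starting from velocity v(t) = 12·cos(2·t), we take 2 derivatives. Taking d/dt of v(t), we find a(t) = -24·sin(2·t). Differentiating acceleration, we get jerk: j(t) = -48·cos(2·t). We have jerk j(t) = -48·cos(2·t). Substituting t = 3*pi/4: j(3*pi/4) = 0.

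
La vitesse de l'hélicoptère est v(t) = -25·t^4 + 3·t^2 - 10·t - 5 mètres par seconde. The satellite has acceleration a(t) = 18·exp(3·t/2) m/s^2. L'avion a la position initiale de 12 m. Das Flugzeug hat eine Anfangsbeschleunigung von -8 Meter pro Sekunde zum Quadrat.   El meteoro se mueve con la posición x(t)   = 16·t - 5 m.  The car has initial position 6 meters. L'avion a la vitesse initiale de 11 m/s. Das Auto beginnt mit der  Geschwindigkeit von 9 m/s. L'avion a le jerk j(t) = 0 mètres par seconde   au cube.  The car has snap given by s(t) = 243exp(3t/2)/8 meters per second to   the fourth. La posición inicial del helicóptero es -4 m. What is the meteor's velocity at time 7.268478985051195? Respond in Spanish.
Debemos derivar nuestra ecuación de la posición x(t) = 16·t - 5 1 vez. Derivando la posición, obtenemos la velocidad: v(t) = 16. Tenemos la velocidad v(t) = 16. Sustituyendo t = 7.268478985051195: v(7.268478985051195) = 16.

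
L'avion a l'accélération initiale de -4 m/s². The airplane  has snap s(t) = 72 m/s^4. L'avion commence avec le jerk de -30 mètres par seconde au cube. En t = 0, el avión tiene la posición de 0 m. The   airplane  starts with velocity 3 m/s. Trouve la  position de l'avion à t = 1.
Nous devons intégrer notre équation du snap s(t) = 72 4 fois. En intégrant le snap et en utilisant la condition initiale j(0) = -30, nous obtenons j(t) = 72·t - 30. En prenant ∫j(t)dt et en appliquant a(0) = -4, nous trouvons a(t) = 36·t^2 - 30·t - 4. En intégrant l'accélération et en utilisant la condition initiale v(0) = 3, nous obtenons v(t) = 12·t^3 - 15·t^2 - 4·t + 3. La primitive de la vitesse est la position. En utilisant x(0) = 0, nous obtenons x(t) = 3·t^4 - 5·t^3 - 2·t^2 + 3·t. De l'équation de la position x(t) = 3·t^4 - 5·t^3 - 2·t^2 + 3·t, nous substituons t = 1 pour obtenir x = -1.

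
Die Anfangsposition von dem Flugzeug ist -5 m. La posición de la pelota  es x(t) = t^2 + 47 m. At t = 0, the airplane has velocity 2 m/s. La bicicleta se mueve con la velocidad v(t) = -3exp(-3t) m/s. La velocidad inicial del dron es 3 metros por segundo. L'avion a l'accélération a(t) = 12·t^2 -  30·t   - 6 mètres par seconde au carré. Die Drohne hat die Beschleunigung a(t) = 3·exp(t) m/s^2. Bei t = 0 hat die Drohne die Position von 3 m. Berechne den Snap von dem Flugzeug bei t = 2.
Um dies zu lösen, müssen wir 2 Ableitungen unserer Gleichung für die Beschleunigung a(t) = 12·t^2 - 30·t - 6 nehmen. Durch Ableiten von der Beschleunigung erhalten wir den Ruck: j(t) = 24·t - 30. Die Ableitung von dem Ruck ergibt den Snap: s(t) = 24. Wir haben den Snap s(t) = 24. Durch Einsetzen von t = 2: s(2) = 24.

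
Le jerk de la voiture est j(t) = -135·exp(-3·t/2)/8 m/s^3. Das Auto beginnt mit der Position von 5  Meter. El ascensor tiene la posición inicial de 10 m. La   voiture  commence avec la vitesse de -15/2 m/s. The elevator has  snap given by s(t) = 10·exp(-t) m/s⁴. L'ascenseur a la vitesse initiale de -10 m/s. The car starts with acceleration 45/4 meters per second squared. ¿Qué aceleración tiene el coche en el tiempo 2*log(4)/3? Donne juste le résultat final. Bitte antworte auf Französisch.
À t = 2*log(4)/3, a = 45/16.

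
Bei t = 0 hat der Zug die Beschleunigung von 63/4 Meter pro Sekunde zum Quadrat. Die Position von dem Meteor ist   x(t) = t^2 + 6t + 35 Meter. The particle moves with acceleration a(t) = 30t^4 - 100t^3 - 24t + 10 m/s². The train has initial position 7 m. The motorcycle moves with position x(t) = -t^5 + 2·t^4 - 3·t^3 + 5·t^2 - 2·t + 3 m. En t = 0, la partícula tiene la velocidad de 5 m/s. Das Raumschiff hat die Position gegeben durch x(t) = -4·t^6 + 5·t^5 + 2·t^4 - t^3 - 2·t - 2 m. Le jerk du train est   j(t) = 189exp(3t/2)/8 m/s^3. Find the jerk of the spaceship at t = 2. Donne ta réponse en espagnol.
Partiendo de la posición x(t) = -4·t^6 + 5·t^5 + 2·t^4 - t^3 - 2·t - 2, tomamos 3 derivadas. Derivando la posición, obtenemos la velocidad: v(t) = -24·t^5 + 25·t^4 + 8·t^3 - 3·t^2 - 2. Tomando d/dt de v(t), encontramos a(t) = -120·t^4 + 100·t^3 + 24·t^2 - 6·t. La derivada de la aceleración da la sacudida: j(t) = -480·t^3 + 300·t^2 + 48·t - 6. Usando j(t) = -480·t^3 + 300·t^2 + 48·t - 6 y sustituyendo t = 2, encontramos j = -2550.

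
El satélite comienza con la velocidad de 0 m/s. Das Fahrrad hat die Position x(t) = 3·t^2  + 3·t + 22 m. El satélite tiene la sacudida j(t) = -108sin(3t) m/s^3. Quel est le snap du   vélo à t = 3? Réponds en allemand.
Wir müssen unsere Gleichung für die Position x(t) = 3·t^2 + 3·t + 22 4-mal ableiten. Die Ableitung von der Position ergibt die Geschwindigkeit: v(t) = 6·t + 3. Mit d/dt von v(t) finden wir a(t) = 6. Mit d/dt von a(t) finden wir j(t) = 0. Die Ableitung von dem Ruck ergibt den Snap: s(t) = 0. Aus der Gleichung für den Snap s(t) = 0, setzen wir t = 3 ein und erhalten s = 0.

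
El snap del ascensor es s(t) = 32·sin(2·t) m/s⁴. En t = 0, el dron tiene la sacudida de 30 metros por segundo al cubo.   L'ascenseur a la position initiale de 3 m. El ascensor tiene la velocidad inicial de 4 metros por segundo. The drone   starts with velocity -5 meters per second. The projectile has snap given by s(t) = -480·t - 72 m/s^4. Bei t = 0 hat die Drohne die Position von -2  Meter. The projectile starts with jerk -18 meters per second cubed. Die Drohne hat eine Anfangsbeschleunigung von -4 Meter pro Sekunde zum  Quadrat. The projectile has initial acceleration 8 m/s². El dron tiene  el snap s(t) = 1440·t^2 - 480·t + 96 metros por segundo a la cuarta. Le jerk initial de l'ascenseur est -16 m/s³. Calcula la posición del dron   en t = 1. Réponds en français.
En partant du snap s(t) = 1440·t^2 - 480·t + 96, nous prenons 4 primitives. La primitive du snap est le jerk. En utilisant j(0) = 30, nous obtenons j(t) = 480·t^3 - 240·t^2 + 96·t + 30. En intégrant le jerk et en utilisant la condition initiale a(0) = -4, nous obtenons a(t) = 120·t^4 - 80·t^3 + 48·t^2 + 30·t - 4. En prenant ∫a(t)dt et en appliquant v(0) = -5, nous trouvons v(t) = 24·t^5 - 20·t^4 + 16·t^3 + 15·t^2 - 4·t - 5. En prenant ∫v(t)dt et en appliquant x(0) = -2, nous trouvons x(t) = 4·t^6 - 4·t^5 + 4·t^4 + 5·t^3 - 2·t^2 - 5·t - 2. Nous avons la position x(t) = 4·t^6 - 4·t^5 + 4·t^4 + 5·t^3 - 2·t^2 - 5·t - 2. En substituant t = 1: x(1) = 0.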